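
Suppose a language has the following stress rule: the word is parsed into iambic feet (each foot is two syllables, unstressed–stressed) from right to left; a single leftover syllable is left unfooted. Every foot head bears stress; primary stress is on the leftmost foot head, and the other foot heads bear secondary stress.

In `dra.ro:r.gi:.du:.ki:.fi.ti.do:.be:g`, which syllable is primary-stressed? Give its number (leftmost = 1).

3

Parse right to left into iambic (σˈσ) feet: dra (ro:r.ˈgi:) (du:.ˈki:) (fi.ˈti) (do:.ˈbe:g). Syllable 1 is left unfooted.
Foot heads (stressed positions): 3, 5, 7, 9.
End Rule Leftmost: primary stress on the leftmost head = syllable 3.
Primary stress: syllable 3 → dra.ro:r.ˈgi:.du:.ki:.fi.ti.do:.be:g.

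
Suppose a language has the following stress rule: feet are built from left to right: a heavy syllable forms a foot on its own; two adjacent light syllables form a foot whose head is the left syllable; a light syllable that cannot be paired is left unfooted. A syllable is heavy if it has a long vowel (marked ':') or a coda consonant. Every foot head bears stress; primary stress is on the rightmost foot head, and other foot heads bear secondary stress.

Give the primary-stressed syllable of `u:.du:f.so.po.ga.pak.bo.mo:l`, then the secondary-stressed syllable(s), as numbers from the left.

Weights: 1 u: H, 2 du:f H, 3 so L, 4 po L, 5 ga L, 6 pak H, 7 bo L, 8 mo:l H.
Parse left to right (heavy = foot alone; LL = one foot; stranded L unfooted): (ˈu:) (ˈdu:f) (ˈso.po) ga (ˈpak) bo (ˈmo:l).
Foot heads: 1, 2, 3, 6, 8.
Primary stress on the rightmost head = syllable 8.
Secondary stress on 1, 2, 3, 6: ˌu:.ˌdu:f.ˌso.po.ga.ˌpak.bo.ˈmo:l.

primary 8, secondary 1, 2, 3, 6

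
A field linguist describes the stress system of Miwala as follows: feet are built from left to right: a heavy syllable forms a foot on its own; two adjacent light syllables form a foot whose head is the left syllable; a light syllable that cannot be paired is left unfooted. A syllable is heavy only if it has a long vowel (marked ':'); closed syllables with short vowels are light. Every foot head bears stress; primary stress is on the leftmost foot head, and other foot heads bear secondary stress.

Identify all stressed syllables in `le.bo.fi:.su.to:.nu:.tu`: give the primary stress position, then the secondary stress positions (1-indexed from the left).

Weights: 1 le L, 2 bo L, 3 fi: H, 4 su L, 5 to: H, 6 nu: H, 7 tu L.
Parse left to right (heavy = foot alone; LL = one foot; stranded L unfooted): (ˈle.bo) (ˈfi:) su (ˈto:) (ˈnu:) tu.
Foot heads: 1, 3, 5, 6.
Primary stress on the leftmost head = syllable 1.
Secondary stress on 3, 5, 6: ˈle.bo.ˌfi:.su.ˌto:.ˌnu:.tu.

primary 1, secondary 3, 5, 6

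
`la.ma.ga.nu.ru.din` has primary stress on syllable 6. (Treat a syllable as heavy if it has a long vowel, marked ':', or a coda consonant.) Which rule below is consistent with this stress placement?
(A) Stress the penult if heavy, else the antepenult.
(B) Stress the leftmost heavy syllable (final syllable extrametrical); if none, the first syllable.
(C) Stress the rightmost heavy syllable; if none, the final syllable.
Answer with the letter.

Rule A → syllable 4 (observed: 6).
Rule B → syllable 1 (observed: 6).
Rule C → syllable 6 ✓.

C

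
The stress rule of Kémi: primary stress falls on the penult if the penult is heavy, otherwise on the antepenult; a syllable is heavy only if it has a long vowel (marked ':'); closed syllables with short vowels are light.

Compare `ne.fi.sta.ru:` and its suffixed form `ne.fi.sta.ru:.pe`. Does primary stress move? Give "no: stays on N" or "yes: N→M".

yes: 2→4

Base `ne.fi.sta.ru:` (4 syllables):
  Weights: 2 fi L, 3 sta L, 4 ru: H.
  The penult (syllable 3, sta) is light, so stress falls on the antepenult (syllable 2, fi).
  → primary stress on syllable 2.
Suffixed `ne.fi.sta.ru:.pe` (5 syllables):
  Weights: 3 sta L, 4 ru: H, 5 pe L.
  The penult (syllable 4, ru:) is heavy, so it takes stress.
  → primary stress on syllable 4.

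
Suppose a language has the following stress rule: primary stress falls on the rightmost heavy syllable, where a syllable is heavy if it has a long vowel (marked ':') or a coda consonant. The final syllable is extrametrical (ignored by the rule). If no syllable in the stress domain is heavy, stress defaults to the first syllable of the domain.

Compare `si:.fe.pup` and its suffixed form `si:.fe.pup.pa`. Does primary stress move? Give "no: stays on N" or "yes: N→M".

Base `si:.fe.pup` (3 syllables):
  The final syllable (3, pup) is extrametrical; the stress domain is syllables 1–2.
  Weights: 1 si: H, 2 fe L.
  Heavy syllables in the domain: 1. The rightmost is syllable 1 (si:).
  → primary stress on syllable 1.
Suffixed `si:.fe.pup.pa` (4 syllables):
  The final syllable (4, pa) is extrametrical; the stress domain is syllables 1–3.
  Weights: 1 si: H, 2 fe L, 3 pup H.
  Heavy syllables in the domain: 1, 3. The rightmost is syllable 3 (pup).
  → primary stress on syllable 3.

yes: 1→3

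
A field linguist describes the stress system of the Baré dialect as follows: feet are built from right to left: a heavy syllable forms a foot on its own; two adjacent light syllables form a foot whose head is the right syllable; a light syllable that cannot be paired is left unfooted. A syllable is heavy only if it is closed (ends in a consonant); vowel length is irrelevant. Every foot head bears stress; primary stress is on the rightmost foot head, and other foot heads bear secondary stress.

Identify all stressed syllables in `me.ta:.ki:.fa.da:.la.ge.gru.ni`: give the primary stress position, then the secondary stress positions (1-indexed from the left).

primary 9, secondary 3, 5, 7

Weights: 1 me L, 2 ta: L, 3 ki: L, 4 fa L, 5 da: L, 6 la L, 7 ge L, 8 gru L, 9 ni L.
Parse right to left (heavy = foot alone; LL = one foot; stranded L unfooted): me (ta:.ˈki:) (fa.ˈda:) (la.ˈge) (gru.ˈni).
Foot heads: 3, 5, 7, 9.
Primary stress on the rightmost head = syllable 9.
Secondary stress on 3, 5, 7: me.ta:.ˌki:.fa.ˌda:.la.ˌge.gru.ˈni.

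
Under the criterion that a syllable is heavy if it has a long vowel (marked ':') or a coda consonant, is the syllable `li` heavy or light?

`li`: short vowel, open (no coda). Short vowel, open → light.

light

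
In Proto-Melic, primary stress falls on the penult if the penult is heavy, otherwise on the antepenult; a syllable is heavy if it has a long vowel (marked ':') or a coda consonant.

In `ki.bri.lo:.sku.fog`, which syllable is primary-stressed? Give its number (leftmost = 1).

3

Weights: 3 lo: H, 4 sku L, 5 fog H.
The penult (syllable 4, sku) is light, so stress falls on the antepenult (syllable 3, lo:).
Primary stress: syllable 3 → ki.bri.ˈlo:.sku.fog.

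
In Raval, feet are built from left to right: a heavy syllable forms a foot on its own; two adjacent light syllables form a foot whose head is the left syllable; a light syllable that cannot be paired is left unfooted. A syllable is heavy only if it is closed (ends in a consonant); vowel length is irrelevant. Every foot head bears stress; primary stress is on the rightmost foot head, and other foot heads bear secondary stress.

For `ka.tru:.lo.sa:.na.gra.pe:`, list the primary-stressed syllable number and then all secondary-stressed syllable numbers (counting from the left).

primary 5, secondary 1, 3

Weights: 1 ka L, 2 tru: L, 3 lo L, 4 sa: L, 5 na L, 6 gra L, 7 pe: L.
Parse left to right (heavy = foot alone; LL = one foot; stranded L unfooted): (ˈka.tru:) (ˈlo.sa:) (ˈna.gra) pe:.
Foot heads: 1, 3, 5.
Primary stress on the rightmost head = syllable 5.
Secondary stress on 1, 3: ˌka.tru:.ˌlo.sa:.ˈna.gra.pe:.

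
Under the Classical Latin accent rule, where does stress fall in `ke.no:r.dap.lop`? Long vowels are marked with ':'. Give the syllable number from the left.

3

Classical Latin: stress the penult if heavy (long vowel or closed), else the antepenult.
Weights: 2 no:r H, 3 dap H, 4 lop H.
The penult (syllable 3, dap) is heavy, so it takes stress.
Stress on syllable 3: ke.no:r.ˈdap.lop.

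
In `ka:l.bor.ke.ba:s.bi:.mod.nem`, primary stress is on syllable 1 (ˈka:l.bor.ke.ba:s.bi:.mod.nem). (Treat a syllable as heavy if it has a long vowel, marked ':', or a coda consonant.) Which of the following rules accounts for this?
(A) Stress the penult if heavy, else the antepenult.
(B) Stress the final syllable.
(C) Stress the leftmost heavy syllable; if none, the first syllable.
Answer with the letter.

C

Rule A → syllable 6 (observed: 1).
Rule B → syllable 7 (observed: 1).
Rule C → syllable 1 ✓.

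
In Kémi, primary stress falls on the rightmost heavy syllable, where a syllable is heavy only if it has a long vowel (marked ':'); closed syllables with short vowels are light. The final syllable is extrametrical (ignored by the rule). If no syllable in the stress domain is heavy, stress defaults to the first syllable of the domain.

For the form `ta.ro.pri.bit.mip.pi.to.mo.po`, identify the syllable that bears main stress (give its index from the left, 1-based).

1

The final syllable (9, po) is extrametrical; the stress domain is syllables 1–8.
Weights: 1 ta L, 2 ro L, 3 pri L, 4 bit L, 5 mip L, 6 pi L, 7 to L, 8 mo L.
No heavy syllable in the domain; default to the first syllable of the domain = syllable 1.
Primary stress: syllable 1 → ˈta.ro.pri.bit.mip.pi.to.mo.po.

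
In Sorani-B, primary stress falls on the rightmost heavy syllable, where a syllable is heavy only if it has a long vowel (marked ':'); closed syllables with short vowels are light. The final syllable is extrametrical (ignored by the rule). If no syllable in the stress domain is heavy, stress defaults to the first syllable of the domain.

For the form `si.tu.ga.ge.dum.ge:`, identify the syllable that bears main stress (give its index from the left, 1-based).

1

The final syllable (6, ge:) is extrametrical; the stress domain is syllables 1–5.
Weights: 1 si L, 2 tu L, 3 ga L, 4 ge L, 5 dum L.
No heavy syllable in the domain; default to the first syllable of the domain = syllable 1.
Primary stress: syllable 1 → ˈsi.tu.ga.ge.dum.ge:.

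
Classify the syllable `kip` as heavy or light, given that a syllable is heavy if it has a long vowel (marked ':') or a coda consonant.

heavy

`kip`: short vowel, closed (coda /p/). Closed → heavy.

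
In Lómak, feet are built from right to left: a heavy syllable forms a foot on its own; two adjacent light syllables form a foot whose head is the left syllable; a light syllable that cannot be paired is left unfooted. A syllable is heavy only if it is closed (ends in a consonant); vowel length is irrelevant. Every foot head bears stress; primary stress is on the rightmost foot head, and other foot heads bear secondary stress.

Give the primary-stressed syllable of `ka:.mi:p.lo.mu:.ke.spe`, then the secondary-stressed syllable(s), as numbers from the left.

Weights: 1 ka: L, 2 mi:p H, 3 lo L, 4 mu: L, 5 ke L, 6 spe L.
Parse right to left (heavy = foot alone; LL = one foot; stranded L unfooted): ka: (ˈmi:p) (ˈlo.mu:) (ˈke.spe).
Foot heads: 2, 3, 5.
Primary stress on the rightmost head = syllable 5.
Secondary stress on 2, 3: ka:.ˌmi:p.ˌlo.mu:.ˈke.spe.

primary 5, secondary 2, 3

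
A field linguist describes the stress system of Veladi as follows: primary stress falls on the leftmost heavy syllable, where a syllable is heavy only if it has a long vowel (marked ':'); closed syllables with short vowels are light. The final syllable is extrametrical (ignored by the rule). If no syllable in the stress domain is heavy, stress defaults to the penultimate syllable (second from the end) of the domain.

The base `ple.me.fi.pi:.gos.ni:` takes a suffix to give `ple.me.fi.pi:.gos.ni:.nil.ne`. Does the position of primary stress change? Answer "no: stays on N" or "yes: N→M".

no: stays on 4

Base `ple.me.fi.pi:.gos.ni:` (6 syllables):
  The final syllable (6, ni:) is extrametrical; the stress domain is syllables 1–5.
  Weights: 1 ple L, 2 me L, 3 fi L, 4 pi: H, 5 gos L.
  Heavy syllables in the domain: 4. The leftmost is syllable 4 (pi:).
  → primary stress on syllable 4.
Suffixed `ple.me.fi.pi:.gos.ni:.nil.ne` (8 syllables):
  The final syllable (8, ne) is extrametrical; the stress domain is syllables 1–7.
  Weights: 1 ple L, 2 me L, 3 fi L, 4 pi: H, 5 gos L, 6 ni: H, 7 nil L.
  Heavy syllables in the domain: 4, 6. The leftmost is syllable 4 (pi:).
  → primary stress on syllable 4.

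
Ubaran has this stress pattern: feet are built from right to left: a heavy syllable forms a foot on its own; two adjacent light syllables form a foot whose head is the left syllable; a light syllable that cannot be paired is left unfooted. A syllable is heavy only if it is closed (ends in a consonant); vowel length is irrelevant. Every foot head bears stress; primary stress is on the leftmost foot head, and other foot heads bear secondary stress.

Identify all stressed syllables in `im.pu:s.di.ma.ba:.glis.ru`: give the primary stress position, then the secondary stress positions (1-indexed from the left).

primary 1, secondary 2, 4, 6

Weights: 1 im H, 2 pu:s H, 3 di L, 4 ma L, 5 ba: L, 6 glis H, 7 ru L.
Parse right to left (heavy = foot alone; LL = one foot; stranded L unfooted): (ˈim) (ˈpu:s) di (ˈma.ba:) (ˈglis) ru.
Foot heads: 1, 2, 4, 6.
Primary stress on the leftmost head = syllable 1.
Secondary stress on 2, 4, 6: ˈim.ˌpu:s.di.ˌma.ba:.ˌglis.ru.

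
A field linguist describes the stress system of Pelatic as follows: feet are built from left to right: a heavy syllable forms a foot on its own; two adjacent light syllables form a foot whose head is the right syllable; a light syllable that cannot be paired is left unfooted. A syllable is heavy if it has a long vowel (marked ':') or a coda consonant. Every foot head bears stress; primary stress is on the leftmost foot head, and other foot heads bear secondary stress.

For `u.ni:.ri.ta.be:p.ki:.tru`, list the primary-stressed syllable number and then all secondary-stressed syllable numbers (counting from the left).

Weights: 1 u L, 2 ni: H, 3 ri L, 4 ta L, 5 be:p H, 6 ki: H, 7 tru L.
Parse left to right (heavy = foot alone; LL = one foot; stranded L unfooted): u (ˈni:) (ri.ˈta) (ˈbe:p) (ˈki:) tru.
Foot heads: 2, 4, 5, 6.
Primary stress on the leftmost head = syllable 2.
Secondary stress on 4, 5, 6: u.ˈni:.ri.ˌta.ˌbe:p.ˌki:.tru.

primary 2, secondary 4, 5, 6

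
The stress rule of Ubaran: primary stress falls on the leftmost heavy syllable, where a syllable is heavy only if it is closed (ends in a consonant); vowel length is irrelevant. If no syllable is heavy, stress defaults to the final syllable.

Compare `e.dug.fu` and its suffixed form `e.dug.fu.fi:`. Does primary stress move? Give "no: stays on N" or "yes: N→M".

no: stays on 2

Base `e.dug.fu` (3 syllables):
  Weights: 1 e L, 2 dug H, 3 fu L.
  Heavy syllables in the domain: 2. The leftmost is syllable 2 (dug).
  → primary stress on syllable 2.
Suffixed `e.dug.fu.fi:` (4 syllables):
  Weights: 1 e L, 2 dug H, 3 fu L, 4 fi: L.
  Heavy syllables in the domain: 2. The leftmost is syllable 2 (dug).
  → primary stress on syllable 2.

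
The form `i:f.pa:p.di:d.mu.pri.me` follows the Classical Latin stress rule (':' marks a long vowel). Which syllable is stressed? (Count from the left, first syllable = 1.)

Classical Latin: stress the penult if heavy (long vowel or closed), else the antepenult.
Weights: 4 mu L, 5 pri L, 6 me L.
The penult (syllable 5, pri) is light, so stress falls on the antepenult (syllable 4, mu).
Stress on syllable 4: i:f.pa:p.di:d.ˈmu.pri.me.

4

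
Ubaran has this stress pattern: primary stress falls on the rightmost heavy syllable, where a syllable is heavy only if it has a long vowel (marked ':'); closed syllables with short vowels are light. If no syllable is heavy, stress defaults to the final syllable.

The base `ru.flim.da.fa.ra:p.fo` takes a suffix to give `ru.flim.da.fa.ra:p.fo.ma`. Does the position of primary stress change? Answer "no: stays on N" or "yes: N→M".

Base `ru.flim.da.fa.ra:p.fo` (6 syllables):
  Weights: 1 ru L, 2 flim L, 3 da L, 4 fa L, 5 ra:p H, 6 fo L.
  Heavy syllables in the domain: 5. The rightmost is syllable 5 (ra:p).
  → primary stress on syllable 5.
Suffixed `ru.flim.da.fa.ra:p.fo.ma` (7 syllables):
  Weights: 1 ru L, 2 flim L, 3 da L, 4 fa L, 5 ra:p H, 6 fo L, 7 ma L.
  Heavy syllables in the domain: 5. The rightmost is syllable 5 (ra:p).
  → primary stress on syllable 5.

no: stays on 5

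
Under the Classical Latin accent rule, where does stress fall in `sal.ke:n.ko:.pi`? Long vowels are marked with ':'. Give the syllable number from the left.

Classical Latin: stress the penult if heavy (long vowel or closed), else the antepenult.
Weights: 2 ke:n H, 3 ko: H, 4 pi L.
The penult (syllable 3, ko:) is heavy, so it takes stress.
Stress on syllable 3: sal.ke:n.ˈko:.pi.

3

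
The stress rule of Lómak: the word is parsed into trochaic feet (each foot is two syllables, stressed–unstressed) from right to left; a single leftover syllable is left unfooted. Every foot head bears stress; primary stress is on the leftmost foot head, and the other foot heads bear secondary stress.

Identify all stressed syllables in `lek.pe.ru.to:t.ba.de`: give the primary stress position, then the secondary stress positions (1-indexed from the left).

Parse right to left into trochaic (ˈσσ) feet: (ˈlek.pe) (ˈru.to:t) (ˈba.de).
Foot heads (stressed positions): 1, 3, 5.
End Rule Leftmost: primary stress on the leftmost head = syllable 1.
Secondary stress on 3, 5: ˈlek.pe.ˌru.to:t.ˌba.de.

primary 1, secondary 3, 5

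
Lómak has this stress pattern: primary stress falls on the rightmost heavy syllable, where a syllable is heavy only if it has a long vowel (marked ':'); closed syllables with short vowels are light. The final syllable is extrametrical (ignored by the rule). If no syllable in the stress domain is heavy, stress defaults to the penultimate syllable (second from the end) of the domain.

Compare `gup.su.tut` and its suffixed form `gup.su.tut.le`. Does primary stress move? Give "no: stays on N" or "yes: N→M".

Base `gup.su.tut` (3 syllables):
  The final syllable (3, tut) is extrametrical; the stress domain is syllables 1–2.
  Weights: 1 gup L, 2 su L.
  No heavy syllable in the domain; default to the penultimate syllable (second from the end) of the domain = syllable 1.
  → primary stress on syllable 1.
Suffixed `gup.su.tut.le` (4 syllables):
  The final syllable (4, le) is extrametrical; the stress domain is syllables 1–3.
  Weights: 1 gup L, 2 su L, 3 tut L.
  No heavy syllable in the domain; default to the penultimate syllable (second from the end) of the domain = syllable 2.
  → primary stress on syllable 2.

yes: 1→2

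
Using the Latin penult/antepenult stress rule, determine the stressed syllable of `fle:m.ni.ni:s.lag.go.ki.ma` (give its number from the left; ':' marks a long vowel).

5

Classical Latin: stress the penult if heavy (long vowel or closed), else the antepenult.
Weights: 5 go L, 6 ki L, 7 ma L.
The penult (syllable 6, ki) is light, so stress falls on the antepenult (syllable 5, go).
Stress on syllable 5: fle:m.ni.ni:s.lag.ˈgo.ki.ma.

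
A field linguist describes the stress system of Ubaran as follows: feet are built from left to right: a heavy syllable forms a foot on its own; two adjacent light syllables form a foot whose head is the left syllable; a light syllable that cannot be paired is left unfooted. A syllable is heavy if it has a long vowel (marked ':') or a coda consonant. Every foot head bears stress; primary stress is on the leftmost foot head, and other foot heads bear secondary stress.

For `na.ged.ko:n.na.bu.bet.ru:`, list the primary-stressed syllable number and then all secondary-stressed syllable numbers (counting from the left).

Weights: 1 na L, 2 ged H, 3 ko:n H, 4 na L, 5 bu L, 6 bet H, 7 ru: H.
Parse left to right (heavy = foot alone; LL = one foot; stranded L unfooted): na (ˈged) (ˈko:n) (ˈna.bu) (ˈbet) (ˈru:).
Foot heads: 2, 3, 4, 6, 7.
Primary stress on the leftmost head = syllable 2.
Secondary stress on 3, 4, 6, 7: na.ˈged.ˌko:n.ˌna.bu.ˌbet.ˌru:.

primary 2, secondary 3, 4, 6, 7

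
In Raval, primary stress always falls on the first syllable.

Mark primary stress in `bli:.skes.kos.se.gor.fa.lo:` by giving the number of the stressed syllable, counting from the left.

1

The word has 7 syllables; the first syllable is syllable 1 (bli:).
Primary stress: syllable 1 → ˈbli:.skes.kos.se.gor.fa.lo:.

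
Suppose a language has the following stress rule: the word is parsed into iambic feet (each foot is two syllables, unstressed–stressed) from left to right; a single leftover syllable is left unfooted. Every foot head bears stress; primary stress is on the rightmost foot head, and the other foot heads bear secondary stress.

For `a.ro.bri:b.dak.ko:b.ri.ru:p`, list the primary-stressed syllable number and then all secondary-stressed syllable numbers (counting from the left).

primary 6, secondary 2, 4

Parse left to right into iambic (σˈσ) feet: (a.ˈro) (bri:b.ˈdak) (ko:b.ˈri) ru:p. Syllable 7 is left unfooted.
Foot heads (stressed positions): 2, 4, 6.
End Rule Rightmost: primary stress on the rightmost head = syllable 6.
Secondary stress on 2, 4: a.ˌro.bri:b.ˌdak.ko:b.ˈri.ru:p.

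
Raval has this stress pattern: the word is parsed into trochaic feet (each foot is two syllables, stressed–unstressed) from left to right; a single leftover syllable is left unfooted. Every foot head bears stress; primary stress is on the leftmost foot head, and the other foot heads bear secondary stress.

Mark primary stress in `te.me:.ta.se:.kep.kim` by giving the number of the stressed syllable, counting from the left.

Parse left to right into trochaic (ˈσσ) feet: (ˈte.me:) (ˈta.se:) (ˈkep.kim).
Foot heads (stressed positions): 1, 3, 5.
End Rule Leftmost: primary stress on the leftmost head = syllable 1.
Primary stress: syllable 1 → ˈte.me:.ta.se:.kep.kim.

1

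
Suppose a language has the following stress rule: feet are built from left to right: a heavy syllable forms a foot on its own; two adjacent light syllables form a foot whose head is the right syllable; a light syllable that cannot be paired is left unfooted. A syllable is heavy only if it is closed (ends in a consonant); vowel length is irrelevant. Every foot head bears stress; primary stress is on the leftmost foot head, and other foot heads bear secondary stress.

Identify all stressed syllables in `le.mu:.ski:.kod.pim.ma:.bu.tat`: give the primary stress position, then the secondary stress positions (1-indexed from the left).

Weights: 1 le L, 2 mu: L, 3 ski: L, 4 kod H, 5 pim H, 6 ma: L, 7 bu L, 8 tat H.
Parse left to right (heavy = foot alone; LL = one foot; stranded L unfooted): (le.ˈmu:) ski: (ˈkod) (ˈpim) (ma:.ˈbu) (ˈtat).
Foot heads: 2, 4, 5, 7, 8.
Primary stress on the leftmost head = syllable 2.
Secondary stress on 4, 5, 7, 8: le.ˈmu:.ski:.ˌkod.ˌpim.ma:.ˌbu.ˌtat.

primary 2, secondary 4, 5, 7, 8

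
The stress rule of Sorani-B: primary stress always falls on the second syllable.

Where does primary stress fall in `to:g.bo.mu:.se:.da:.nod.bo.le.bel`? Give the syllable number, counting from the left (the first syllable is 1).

2

The word has 9 syllables; the second syllable is syllable 2 (bo).
Primary stress: syllable 2 → to:g.ˈbo.mu:.se:.da:.nod.bo.le.bel.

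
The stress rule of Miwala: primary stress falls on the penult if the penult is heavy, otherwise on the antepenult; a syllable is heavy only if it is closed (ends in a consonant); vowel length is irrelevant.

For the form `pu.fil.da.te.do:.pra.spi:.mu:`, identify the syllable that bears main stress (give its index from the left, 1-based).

Weights: 6 pra L, 7 spi: L, 8 mu: L.
The penult (syllable 7, spi:) is light, so stress falls on the antepenult (syllable 6, pra).
Primary stress: syllable 6 → pu.fil.da.te.do:.ˈpra.spi:.mu:.

6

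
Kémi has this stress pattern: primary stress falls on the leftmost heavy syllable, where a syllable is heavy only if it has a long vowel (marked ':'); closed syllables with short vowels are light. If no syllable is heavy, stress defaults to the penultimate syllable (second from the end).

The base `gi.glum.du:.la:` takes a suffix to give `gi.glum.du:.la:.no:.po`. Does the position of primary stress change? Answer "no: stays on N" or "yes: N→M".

Base `gi.glum.du:.la:` (4 syllables):
  Weights: 1 gi L, 2 glum L, 3 du: H, 4 la: H.
  Heavy syllables in the domain: 3, 4. The leftmost is syllable 3 (du:).
  → primary stress on syllable 3.
Suffixed `gi.glum.du:.la:.no:.po` (6 syllables):
  Weights: 1 gi L, 2 glum L, 3 du: H, 4 la: H, 5 no: H, 6 po L.
  Heavy syllables in the domain: 3, 4, 5. The leftmost is syllable 3 (du:).
  → primary stress on syllable 3.

no: stays on 3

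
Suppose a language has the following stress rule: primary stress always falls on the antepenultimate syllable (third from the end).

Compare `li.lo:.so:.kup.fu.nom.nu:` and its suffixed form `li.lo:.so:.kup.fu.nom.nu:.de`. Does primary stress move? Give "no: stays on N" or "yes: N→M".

yes: 5→6

Base `li.lo:.so:.kup.fu.nom.nu:` (7 syllables):
  The word has 7 syllables; the antepenultimate syllable (third from the end) is syllable 5 (fu).
  → primary stress on syllable 5.
Suffixed `li.lo:.so:.kup.fu.nom.nu:.de` (8 syllables):
  The word has 8 syllables; the antepenultimate syllable (third from the end) is syllable 6 (nom).
  → primary stress on syllable 6.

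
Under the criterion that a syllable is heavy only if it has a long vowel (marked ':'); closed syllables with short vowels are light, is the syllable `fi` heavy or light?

light

`fi`: short vowel, open (no coda). Short vowel → light.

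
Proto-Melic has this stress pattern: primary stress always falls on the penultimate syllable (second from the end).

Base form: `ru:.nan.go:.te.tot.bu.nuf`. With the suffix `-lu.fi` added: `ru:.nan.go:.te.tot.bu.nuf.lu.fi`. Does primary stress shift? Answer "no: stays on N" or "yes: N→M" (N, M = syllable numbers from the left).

yes: 6→8

Base `ru:.nan.go:.te.tot.bu.nuf` (7 syllables):
  The word has 7 syllables; the penultimate syllable (second from the end) is syllable 6 (bu).
  → primary stress on syllable 6.
Suffixed `ru:.nan.go:.te.tot.bu.nuf.lu.fi` (9 syllables):
  The word has 9 syllables; the penultimate syllable (second from the end) is syllable 8 (lu).
  → primary stress on syllable 8.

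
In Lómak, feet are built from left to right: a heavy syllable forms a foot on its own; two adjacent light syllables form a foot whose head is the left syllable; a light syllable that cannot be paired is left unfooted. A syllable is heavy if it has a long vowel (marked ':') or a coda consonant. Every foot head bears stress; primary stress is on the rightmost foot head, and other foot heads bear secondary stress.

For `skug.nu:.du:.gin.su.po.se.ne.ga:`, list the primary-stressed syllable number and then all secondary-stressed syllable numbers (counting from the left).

Weights: 1 skug H, 2 nu: H, 3 du: H, 4 gin H, 5 su L, 6 po L, 7 se L, 8 ne L, 9 ga: H.
Parse left to right (heavy = foot alone; LL = one foot; stranded L unfooted): (ˈskug) (ˈnu:) (ˈdu:) (ˈgin) (ˈsu.po) (ˈse.ne) (ˈga:).
Foot heads: 1, 2, 3, 4, 5, 7, 9.
Primary stress on the rightmost head = syllable 9.
Secondary stress on 1, 2, 3, 4, 5, 7: ˌskug.ˌnu:.ˌdu:.ˌgin.ˌsu.po.ˌse.ne.ˈga:.

primary 9, secondary 1, 2, 3, 4, 5, 7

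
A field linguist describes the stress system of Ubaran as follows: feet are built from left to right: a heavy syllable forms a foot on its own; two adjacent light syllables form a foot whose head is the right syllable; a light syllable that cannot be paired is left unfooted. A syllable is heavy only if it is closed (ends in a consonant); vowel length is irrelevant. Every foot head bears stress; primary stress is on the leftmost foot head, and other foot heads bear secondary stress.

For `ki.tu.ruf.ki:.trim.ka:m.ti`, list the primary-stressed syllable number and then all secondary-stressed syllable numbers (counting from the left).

primary 2, secondary 3, 5, 6

Weights: 1 ki L, 2 tu L, 3 ruf H, 4 ki: L, 5 trim H, 6 ka:m H, 7 ti L.
Parse left to right (heavy = foot alone; LL = one foot; stranded L unfooted): (ki.ˈtu) (ˈruf) ki: (ˈtrim) (ˈka:m) ti.
Foot heads: 2, 3, 5, 6.
Primary stress on the leftmost head = syllable 2.
Secondary stress on 3, 5, 6: ki.ˈtu.ˌruf.ki:.ˌtrim.ˌka:m.ti.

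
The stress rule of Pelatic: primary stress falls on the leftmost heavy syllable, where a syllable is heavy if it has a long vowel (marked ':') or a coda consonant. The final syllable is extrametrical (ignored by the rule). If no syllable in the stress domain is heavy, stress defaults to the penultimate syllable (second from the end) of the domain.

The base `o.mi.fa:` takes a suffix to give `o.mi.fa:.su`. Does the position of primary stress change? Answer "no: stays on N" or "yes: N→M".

yes: 1→3

Base `o.mi.fa:` (3 syllables):
  The final syllable (3, fa:) is extrametrical; the stress domain is syllables 1–2.
  Weights: 1 o L, 2 mi L.
  No heavy syllable in the domain; default to the penultimate syllable (second from the end) of the domain = syllable 1.
  → primary stress on syllable 1.
Suffixed `o.mi.fa:.su` (4 syllables):
  The final syllable (4, su) is extrametrical; the stress domain is syllables 1–3.
  Weights: 1 o L, 2 mi L, 3 fa: H.
  Heavy syllables in the domain: 3. The leftmost is syllable 3 (fa:).
  → primary stress on syllable 3.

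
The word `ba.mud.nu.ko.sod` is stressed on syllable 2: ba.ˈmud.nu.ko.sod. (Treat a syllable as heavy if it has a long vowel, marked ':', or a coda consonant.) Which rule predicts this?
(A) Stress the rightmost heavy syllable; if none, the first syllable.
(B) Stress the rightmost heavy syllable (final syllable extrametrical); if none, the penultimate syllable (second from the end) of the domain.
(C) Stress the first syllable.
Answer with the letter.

B

Rule A → syllable 5 (observed: 2).
Rule B → syllable 2 ✓.
Rule C → syllable 1 (observed: 2).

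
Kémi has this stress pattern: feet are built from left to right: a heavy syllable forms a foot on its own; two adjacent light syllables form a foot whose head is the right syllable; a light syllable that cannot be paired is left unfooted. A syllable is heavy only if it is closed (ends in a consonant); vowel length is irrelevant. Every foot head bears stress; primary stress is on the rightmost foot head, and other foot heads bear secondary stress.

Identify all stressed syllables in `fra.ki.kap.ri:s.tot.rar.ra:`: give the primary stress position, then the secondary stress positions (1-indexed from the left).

primary 6, secondary 2, 3, 4, 5

Weights: 1 fra L, 2 ki L, 3 kap H, 4 ri:s H, 5 tot H, 6 rar H, 7 ra: L.
Parse left to right (heavy = foot alone; LL = one foot; stranded L unfooted): (fra.ˈki) (ˈkap) (ˈri:s) (ˈtot) (ˈrar) ra:.
Foot heads: 2, 3, 4, 5, 6.
Primary stress on the rightmost head = syllable 6.
Secondary stress on 2, 3, 4, 5: fra.ˌki.ˌkap.ˌri:s.ˌtot.ˈrar.ra:.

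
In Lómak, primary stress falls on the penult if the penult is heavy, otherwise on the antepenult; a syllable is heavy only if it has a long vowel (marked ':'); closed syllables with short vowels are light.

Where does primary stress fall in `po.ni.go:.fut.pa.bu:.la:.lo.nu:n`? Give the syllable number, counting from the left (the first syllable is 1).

7

Weights: 7 la: H, 8 lo L, 9 nu:n H.
The penult (syllable 8, lo) is light, so stress falls on the antepenult (syllable 7, la:).
Primary stress: syllable 7 → po.ni.go:.fut.pa.bu:.ˈla:.lo.nu:n.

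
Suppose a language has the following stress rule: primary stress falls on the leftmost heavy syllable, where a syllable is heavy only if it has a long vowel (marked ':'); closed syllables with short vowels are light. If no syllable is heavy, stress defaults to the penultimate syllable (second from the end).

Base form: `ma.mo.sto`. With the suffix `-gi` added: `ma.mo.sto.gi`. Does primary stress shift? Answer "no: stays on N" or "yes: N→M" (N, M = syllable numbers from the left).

yes: 2→3

Base `ma.mo.sto` (3 syllables):
  Weights: 1 ma L, 2 mo L, 3 sto L.
  No heavy syllable in the domain; default to the penultimate syllable (second from the end) = syllable 2.
  → primary stress on syllable 2.
Suffixed `ma.mo.sto.gi` (4 syllables):
  Weights: 1 ma L, 2 mo L, 3 sto L, 4 gi L.
  No heavy syllable in the domain; default to the penultimate syllable (second from the end) = syllable 3.
  → primary stress on syllable 3.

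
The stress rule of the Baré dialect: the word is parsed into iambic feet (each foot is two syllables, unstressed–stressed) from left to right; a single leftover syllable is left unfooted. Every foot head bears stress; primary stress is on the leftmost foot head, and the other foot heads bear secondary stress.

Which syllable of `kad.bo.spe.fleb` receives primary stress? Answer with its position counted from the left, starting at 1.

2

Parse left to right into iambic (σˈσ) feet: (kad.ˈbo) (spe.ˈfleb).
Foot heads (stressed positions): 2, 4.
End Rule Leftmost: primary stress on the leftmost head = syllable 2.
Primary stress: syllable 2 → kad.ˈbo.spe.fleb.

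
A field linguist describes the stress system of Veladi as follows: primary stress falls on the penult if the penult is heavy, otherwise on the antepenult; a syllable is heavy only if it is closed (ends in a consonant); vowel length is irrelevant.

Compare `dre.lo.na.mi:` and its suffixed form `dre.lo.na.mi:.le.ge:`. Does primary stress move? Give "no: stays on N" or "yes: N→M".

Base `dre.lo.na.mi:` (4 syllables):
  Weights: 2 lo L, 3 na L, 4 mi: L.
  The penult (syllable 3, na) is light, so stress falls on the antepenult (syllable 2, lo).
  → primary stress on syllable 2.
Suffixed `dre.lo.na.mi:.le.ge:` (6 syllables):
  Weights: 4 mi: L, 5 le L, 6 ge: L.
  The penult (syllable 5, le) is light, so stress falls on the antepenult (syllable 4, mi:).
  → primary stress on syllable 4.

yes: 2→4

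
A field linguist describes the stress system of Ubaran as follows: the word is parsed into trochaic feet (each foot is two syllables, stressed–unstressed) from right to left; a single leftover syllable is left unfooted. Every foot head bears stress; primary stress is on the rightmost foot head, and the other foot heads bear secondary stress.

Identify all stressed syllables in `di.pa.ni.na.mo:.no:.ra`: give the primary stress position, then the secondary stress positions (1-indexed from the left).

primary 6, secondary 2, 4

Parse right to left into trochaic (ˈσσ) feet: di (ˈpa.ni) (ˈna.mo:) (ˈno:.ra). Syllable 1 is left unfooted.
Foot heads (stressed positions): 2, 4, 6.
End Rule Rightmost: primary stress on the rightmost head = syllable 6.
Secondary stress on 2, 4: di.ˌpa.ni.ˌna.mo:.ˈno:.ra.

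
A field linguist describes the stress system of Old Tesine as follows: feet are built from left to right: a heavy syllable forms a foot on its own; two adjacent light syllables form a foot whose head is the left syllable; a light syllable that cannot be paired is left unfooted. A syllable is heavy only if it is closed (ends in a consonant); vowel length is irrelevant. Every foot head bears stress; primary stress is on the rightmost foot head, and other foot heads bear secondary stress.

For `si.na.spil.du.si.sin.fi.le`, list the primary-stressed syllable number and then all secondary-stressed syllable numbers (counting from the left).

Weights: 1 si L, 2 na L, 3 spil H, 4 du L, 5 si L, 6 sin H, 7 fi L, 8 le L.
Parse left to right (heavy = foot alone; LL = one foot; stranded L unfooted): (ˈsi.na) (ˈspil) (ˈdu.si) (ˈsin) (ˈfi.le).
Foot heads: 1, 3, 4, 6, 7.
Primary stress on the rightmost head = syllable 7.
Secondary stress on 1, 3, 4, 6: ˌsi.na.ˌspil.ˌdu.si.ˌsin.ˈfi.le.

primary 7, secondary 1, 3, 4, 6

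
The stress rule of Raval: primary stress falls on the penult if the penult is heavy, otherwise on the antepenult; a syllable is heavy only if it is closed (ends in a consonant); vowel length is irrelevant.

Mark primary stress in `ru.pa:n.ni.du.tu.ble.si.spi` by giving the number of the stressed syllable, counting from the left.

6

Weights: 6 ble L, 7 si L, 8 spi L.
The penult (syllable 7, si) is light, so stress falls on the antepenult (syllable 6, ble).
Primary stress: syllable 6 → ru.pa:n.ni.du.tu.ˈble.si.spi.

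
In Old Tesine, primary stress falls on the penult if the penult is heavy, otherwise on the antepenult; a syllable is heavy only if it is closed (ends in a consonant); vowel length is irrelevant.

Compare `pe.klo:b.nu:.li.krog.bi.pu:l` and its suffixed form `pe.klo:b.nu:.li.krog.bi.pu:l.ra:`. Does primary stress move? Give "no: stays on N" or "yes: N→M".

Base `pe.klo:b.nu:.li.krog.bi.pu:l` (7 syllables):
  Weights: 5 krog H, 6 bi L, 7 pu:l H.
  The penult (syllable 6, bi) is light, so stress falls on the antepenult (syllable 5, krog).
  → primary stress on syllable 5.
Suffixed `pe.klo:b.nu:.li.krog.bi.pu:l.ra:` (8 syllables):
  Weights: 6 bi L, 7 pu:l H, 8 ra: L.
  The penult (syllable 7, pu:l) is heavy, so it takes stress.
  → primary stress on syllable 7.

yes: 5→7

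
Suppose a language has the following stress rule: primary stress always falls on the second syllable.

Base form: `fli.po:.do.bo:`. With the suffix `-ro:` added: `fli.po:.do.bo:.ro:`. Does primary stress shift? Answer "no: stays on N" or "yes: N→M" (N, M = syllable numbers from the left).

Base `fli.po:.do.bo:` (4 syllables):
  The word has 4 syllables; the second syllable is syllable 2 (po:).
  → primary stress on syllable 2.
Suffixed `fli.po:.do.bo:.ro:` (5 syllables):
  The word has 5 syllables; the second syllable is syllable 2 (po:).
  → primary stress on syllable 2.

no: stays on 2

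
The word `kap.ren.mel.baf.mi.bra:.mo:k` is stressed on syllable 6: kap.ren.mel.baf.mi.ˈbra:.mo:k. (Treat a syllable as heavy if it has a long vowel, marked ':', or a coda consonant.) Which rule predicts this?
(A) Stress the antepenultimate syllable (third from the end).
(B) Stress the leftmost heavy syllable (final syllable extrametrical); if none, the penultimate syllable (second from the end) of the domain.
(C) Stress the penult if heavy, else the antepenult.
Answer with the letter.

Rule A → syllable 5 (observed: 6).
Rule B → syllable 1 (observed: 6).
Rule C → syllable 6 ✓.

C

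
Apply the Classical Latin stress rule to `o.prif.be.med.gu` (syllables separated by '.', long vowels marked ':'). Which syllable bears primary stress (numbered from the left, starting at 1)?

Classical Latin: stress the penult if heavy (long vowel or closed), else the antepenult.
Weights: 3 be L, 4 med H, 5 gu L.
The penult (syllable 4, med) is heavy, so it takes stress.
Stress on syllable 4: o.prif.be.ˈmed.gu.

4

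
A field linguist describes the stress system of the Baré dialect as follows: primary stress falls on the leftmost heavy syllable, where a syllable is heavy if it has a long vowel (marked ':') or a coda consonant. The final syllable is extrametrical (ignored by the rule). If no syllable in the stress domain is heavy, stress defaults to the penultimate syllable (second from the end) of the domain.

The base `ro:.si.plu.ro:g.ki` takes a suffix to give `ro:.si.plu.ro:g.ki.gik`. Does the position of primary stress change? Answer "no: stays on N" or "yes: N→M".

no: stays on 1

Base `ro:.si.plu.ro:g.ki` (5 syllables):
  The final syllable (5, ki) is extrametrical; the stress domain is syllables 1–4.
  Weights: 1 ro: H, 2 si L, 3 plu L, 4 ro:g H.
  Heavy syllables in the domain: 1, 4. The leftmost is syllable 1 (ro:).
  → primary stress on syllable 1.
Suffixed `ro:.si.plu.ro:g.ki.gik` (6 syllables):
  The final syllable (6, gik) is extrametrical; the stress domain is syllables 1–5.
  Weights: 1 ro: H, 2 si L, 3 plu L, 4 ro:g H, 5 ki L.
  Heavy syllables in the domain: 1, 4. The leftmost is syllable 1 (ro:).
  → primary stress on syllable 1.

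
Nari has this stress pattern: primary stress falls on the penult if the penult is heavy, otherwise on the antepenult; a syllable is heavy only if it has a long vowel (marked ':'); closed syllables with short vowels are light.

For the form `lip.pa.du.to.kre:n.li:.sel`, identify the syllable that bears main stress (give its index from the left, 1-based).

6

Weights: 5 kre:n H, 6 li: H, 7 sel L.
The penult (syllable 6, li:) is heavy, so it takes stress.
Primary stress: syllable 6 → lip.pa.du.to.kre:n.ˈli:.sel.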